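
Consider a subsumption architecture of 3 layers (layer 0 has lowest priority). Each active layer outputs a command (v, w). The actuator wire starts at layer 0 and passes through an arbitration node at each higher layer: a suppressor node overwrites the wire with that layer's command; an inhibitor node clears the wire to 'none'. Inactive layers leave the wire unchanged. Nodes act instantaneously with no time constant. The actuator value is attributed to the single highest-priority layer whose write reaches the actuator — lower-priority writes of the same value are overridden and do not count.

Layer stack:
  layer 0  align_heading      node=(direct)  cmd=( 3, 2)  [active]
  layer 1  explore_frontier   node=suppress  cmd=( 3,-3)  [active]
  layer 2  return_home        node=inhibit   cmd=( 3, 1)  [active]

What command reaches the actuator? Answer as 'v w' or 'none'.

layer 0 (align_heading) active — direct: (3, 2)
layer 1 (explore_frontier) active — suppresses: (3, -3)
layer 2 (return_home) active — inhibits: none
→ actuator none

none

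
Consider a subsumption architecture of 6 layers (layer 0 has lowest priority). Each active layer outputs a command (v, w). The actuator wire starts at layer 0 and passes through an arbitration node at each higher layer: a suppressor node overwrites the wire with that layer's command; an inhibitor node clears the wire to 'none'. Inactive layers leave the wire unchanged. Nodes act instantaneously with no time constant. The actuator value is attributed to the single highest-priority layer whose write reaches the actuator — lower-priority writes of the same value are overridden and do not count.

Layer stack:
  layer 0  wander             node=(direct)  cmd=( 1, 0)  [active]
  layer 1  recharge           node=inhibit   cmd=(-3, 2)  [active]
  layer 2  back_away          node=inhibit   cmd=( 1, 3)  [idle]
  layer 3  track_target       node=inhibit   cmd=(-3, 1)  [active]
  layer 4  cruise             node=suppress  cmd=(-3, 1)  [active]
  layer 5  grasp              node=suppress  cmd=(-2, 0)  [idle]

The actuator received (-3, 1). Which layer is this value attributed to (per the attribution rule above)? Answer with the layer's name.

cruise

layer 0 (wander) active — direct: (1, 0)
layer 1 (recharge) active — inhibits: none
layer 2 (back_away) idle — unchanged: none
layer 3 (track_target) active — inhibits: none
layer 4 (cruise) active — suppresses: (-3, 1)
layer 5 (grasp) idle — unchanged: (-3, 1)
→ actuator (-3, 1)
last writer: layer 4 = cruise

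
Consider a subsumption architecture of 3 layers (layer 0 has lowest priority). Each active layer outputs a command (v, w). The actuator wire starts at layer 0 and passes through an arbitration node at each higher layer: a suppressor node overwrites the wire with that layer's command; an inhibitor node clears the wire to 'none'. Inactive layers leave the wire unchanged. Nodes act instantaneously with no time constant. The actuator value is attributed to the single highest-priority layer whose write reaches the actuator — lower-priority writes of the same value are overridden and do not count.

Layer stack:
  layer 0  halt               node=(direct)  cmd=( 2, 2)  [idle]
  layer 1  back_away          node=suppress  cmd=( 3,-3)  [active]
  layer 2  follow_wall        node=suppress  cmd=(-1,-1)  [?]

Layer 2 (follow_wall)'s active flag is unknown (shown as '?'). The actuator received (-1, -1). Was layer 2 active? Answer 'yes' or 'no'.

yes

If layer 2 is active=yes:
  actuator would be (-1, -1)
If layer 2 is active=no:
  actuator would be (3, -3)
Observed (-1, -1), so layer 2 was active.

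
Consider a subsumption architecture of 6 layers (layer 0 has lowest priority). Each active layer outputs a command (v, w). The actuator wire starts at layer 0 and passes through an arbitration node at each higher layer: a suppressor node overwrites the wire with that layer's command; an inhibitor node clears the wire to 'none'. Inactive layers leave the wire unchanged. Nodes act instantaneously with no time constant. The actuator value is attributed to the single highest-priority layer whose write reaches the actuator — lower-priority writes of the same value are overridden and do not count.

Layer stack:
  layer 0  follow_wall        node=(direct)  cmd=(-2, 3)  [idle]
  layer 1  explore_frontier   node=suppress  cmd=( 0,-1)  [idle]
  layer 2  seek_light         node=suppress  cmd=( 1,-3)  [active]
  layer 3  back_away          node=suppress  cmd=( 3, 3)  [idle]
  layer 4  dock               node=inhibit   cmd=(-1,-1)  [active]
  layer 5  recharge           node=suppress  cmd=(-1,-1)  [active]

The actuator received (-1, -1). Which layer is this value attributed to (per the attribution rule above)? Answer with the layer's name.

layer 0 (follow_wall) idle — none
layer 1 (explore_frontier) idle — unchanged: none
layer 2 (seek_light) active — suppresses: (1, -3)
layer 3 (back_away) idle — unchanged: (1, -3)
layer 4 (dock) active — inhibits: none
layer 5 (recharge) active — suppresses: (-1, -1)
→ actuator (-1, -1)
last writer: layer 5 = recharge

recharge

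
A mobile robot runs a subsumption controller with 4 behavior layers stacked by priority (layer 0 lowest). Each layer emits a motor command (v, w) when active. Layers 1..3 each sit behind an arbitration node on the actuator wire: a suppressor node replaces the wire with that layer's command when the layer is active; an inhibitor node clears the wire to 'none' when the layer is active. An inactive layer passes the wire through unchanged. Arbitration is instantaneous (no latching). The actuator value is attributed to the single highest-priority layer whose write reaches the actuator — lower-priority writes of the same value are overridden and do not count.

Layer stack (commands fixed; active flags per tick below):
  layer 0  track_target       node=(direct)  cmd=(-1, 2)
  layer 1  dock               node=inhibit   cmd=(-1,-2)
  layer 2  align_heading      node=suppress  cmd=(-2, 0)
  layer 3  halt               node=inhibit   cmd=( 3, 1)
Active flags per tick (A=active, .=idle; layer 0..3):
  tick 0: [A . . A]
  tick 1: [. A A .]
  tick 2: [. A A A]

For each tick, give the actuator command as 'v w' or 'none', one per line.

none
-2 0
none

tick 0:
  [0] track_target on; wire := (-1, 2)
  [1] dock off; pass (-1, 2)
  [2] align_heading off; pass (-1, 2)
  [3] halt on (inhibit); wire := none
  output none
tick 1:
  [0] track_target off; wire := none
  [1] dock on (inhibit); wire := none
  [2] align_heading on (suppress); wire := (-2, 0)
  [3] halt off; pass (-2, 0)
  output (-2, 0)
tick 2:
  [0] track_target off; wire := none
  [1] dock on (inhibit); wire := none
  [2] align_heading on (suppress); wire := (-2, 0)
  [3] halt on (inhibit); wire := none
  output none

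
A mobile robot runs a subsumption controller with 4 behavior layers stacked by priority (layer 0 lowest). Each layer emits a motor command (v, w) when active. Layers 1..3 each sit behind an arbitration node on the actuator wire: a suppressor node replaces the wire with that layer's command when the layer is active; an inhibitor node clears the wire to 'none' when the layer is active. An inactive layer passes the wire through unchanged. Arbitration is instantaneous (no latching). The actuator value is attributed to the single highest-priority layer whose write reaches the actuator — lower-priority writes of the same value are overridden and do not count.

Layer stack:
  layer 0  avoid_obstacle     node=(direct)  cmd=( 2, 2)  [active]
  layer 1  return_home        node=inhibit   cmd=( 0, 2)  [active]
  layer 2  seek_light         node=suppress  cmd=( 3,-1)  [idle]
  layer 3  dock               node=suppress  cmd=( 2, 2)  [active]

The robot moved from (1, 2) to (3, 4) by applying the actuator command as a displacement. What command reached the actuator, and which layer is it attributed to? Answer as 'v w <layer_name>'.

displacement = (3, 4) − (1, 2) = (2, 2)
L0 avoid_obstacle: active, feeds wire = (2, 2)
L1 return_home: active, inhibitor → wire = none
L2 seek_light: idle → wire stays none
L3 dock: active, suppressor → wire = (2, 2)
actuator = (2, 2) — from layer 3 (dock)

2 2 dock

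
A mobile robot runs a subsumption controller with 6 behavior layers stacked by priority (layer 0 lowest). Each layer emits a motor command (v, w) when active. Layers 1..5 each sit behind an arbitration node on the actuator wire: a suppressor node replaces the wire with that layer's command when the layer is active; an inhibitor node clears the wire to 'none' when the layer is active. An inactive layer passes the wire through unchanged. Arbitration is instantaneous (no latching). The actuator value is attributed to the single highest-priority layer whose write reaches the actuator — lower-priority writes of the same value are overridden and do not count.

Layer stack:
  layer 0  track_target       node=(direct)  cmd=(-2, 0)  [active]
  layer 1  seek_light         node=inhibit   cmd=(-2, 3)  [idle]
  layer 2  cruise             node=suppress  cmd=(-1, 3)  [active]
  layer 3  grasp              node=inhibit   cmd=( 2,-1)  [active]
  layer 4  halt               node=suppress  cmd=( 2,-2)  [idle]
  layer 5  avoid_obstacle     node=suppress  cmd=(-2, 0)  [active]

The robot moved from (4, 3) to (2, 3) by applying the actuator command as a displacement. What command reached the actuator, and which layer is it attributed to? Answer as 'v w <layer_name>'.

displacement = (2, 3) − (4, 3) = (-2, 0)
[0] track_target on; wire := (-2, 0)
[1] seek_light off; pass (-2, 0)
[2] cruise on (suppress); wire := (-1, 3)
[3] grasp on (inhibit); wire := none
[4] halt off; pass none
[5] avoid_obstacle on (suppress); wire := (-2, 0)
output (-2, 0) — from layer 5 (avoid_obstacle)

-2 0 avoid_obstacle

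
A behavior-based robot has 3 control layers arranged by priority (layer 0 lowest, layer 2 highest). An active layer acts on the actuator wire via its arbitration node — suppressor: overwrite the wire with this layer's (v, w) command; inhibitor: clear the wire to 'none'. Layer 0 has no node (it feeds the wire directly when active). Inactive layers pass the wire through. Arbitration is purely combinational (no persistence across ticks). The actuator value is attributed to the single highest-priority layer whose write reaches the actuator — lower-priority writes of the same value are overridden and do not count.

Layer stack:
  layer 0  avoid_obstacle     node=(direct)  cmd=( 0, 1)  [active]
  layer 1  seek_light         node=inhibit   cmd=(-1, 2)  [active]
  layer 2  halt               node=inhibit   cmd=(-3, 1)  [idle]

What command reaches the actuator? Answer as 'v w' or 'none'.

[0] avoid_obstacle on; wire := (0, 1)
[1] seek_light on (inhibit); wire := none
[2] halt off; pass none
output none

none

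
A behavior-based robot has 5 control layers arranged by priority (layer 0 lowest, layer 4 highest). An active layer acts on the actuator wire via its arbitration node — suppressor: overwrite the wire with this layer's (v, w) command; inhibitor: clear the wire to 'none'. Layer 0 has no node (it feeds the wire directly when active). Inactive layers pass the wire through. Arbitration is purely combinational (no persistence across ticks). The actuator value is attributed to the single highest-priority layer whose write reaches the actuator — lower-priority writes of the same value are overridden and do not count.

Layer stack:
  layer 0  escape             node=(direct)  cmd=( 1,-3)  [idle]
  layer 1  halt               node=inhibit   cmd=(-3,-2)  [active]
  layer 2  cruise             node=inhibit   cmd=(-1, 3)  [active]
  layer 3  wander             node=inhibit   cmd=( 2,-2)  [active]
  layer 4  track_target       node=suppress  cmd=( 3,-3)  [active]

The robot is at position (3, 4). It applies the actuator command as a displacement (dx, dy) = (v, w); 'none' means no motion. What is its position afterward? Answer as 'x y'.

6 1

layer 0 (escape) idle — none
layer 1 (halt) active — inhibits: none
layer 2 (cruise) active — inhibits: none
layer 3 (wander) active — inhibits: none
layer 4 (track_target) active — suppresses: (3, -3)
→ actuator (3, -3)
position: (3, 4) + (3, -3) = (6, 1)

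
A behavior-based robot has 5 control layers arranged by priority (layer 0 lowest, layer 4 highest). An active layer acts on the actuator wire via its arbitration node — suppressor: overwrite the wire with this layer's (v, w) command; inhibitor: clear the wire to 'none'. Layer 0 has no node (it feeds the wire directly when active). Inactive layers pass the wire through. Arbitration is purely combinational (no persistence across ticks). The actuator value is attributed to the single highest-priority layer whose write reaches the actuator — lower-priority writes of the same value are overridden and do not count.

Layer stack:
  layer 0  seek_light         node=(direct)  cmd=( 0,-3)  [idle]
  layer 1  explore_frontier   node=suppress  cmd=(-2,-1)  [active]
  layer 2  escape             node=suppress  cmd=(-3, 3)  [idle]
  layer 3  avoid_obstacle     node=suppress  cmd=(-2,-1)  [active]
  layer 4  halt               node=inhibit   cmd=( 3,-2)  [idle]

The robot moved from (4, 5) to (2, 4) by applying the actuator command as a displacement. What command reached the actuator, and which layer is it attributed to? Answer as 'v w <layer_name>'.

-2 -1 avoid_obstacle

displacement = (2, 4) − (4, 5) = (-2, -1)
[0] seek_light off; wire := none
[1] explore_frontier on (suppress); wire := (-2, -1)
[2] escape off; pass (-2, -1)
[3] avoid_obstacle on (suppress); wire := (-2, -1)
[4] halt off; pass (-2, -1)
output (-2, -1) — from layer 3 (avoid_obstacle)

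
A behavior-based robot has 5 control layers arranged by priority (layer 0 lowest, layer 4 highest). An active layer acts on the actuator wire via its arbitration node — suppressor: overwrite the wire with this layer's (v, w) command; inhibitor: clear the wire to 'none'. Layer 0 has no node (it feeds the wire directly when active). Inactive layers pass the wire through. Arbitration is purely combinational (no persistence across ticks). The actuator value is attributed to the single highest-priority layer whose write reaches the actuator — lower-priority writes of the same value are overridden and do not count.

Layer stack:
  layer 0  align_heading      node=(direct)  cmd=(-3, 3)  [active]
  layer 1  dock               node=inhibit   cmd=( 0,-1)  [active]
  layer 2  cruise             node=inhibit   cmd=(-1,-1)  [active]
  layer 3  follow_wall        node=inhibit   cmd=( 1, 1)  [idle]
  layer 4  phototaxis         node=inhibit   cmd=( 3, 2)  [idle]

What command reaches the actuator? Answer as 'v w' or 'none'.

none

L0 align_heading: active, feeds wire = (-3, 3)
L1 dock: active, inhibitor → wire = none
L2 cruise: active, inhibitor → wire = none
L3 follow_wall: idle → wire stays none
L4 phototaxis: idle → wire stays none
actuator = none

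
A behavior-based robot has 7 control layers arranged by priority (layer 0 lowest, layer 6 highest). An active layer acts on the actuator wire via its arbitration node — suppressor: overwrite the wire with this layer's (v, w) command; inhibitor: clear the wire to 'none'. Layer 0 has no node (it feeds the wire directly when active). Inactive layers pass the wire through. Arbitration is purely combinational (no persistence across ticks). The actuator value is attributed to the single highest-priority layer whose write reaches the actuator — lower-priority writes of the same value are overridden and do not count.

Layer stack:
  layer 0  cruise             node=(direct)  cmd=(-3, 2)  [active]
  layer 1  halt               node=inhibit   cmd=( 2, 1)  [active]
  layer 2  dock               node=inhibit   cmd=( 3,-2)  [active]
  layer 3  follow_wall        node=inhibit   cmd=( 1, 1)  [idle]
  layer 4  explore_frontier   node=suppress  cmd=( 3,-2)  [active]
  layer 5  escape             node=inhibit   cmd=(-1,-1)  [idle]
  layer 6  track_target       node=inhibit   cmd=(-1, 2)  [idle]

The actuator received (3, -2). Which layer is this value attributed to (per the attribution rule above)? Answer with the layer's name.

layer 0 (cruise) active — direct: (-3, 2)
layer 1 (halt) active — inhibits: none
layer 2 (dock) active — inhibits: none
layer 3 (follow_wall) idle — unchanged: none
layer 4 (explore_frontier) active — suppresses: (3, -2)
layer 5 (escape) idle — unchanged: (3, -2)
layer 6 (track_target) idle — unchanged: (3, -2)
→ actuator (3, -2)
last writer: layer 4 = explore_frontier

explore_frontier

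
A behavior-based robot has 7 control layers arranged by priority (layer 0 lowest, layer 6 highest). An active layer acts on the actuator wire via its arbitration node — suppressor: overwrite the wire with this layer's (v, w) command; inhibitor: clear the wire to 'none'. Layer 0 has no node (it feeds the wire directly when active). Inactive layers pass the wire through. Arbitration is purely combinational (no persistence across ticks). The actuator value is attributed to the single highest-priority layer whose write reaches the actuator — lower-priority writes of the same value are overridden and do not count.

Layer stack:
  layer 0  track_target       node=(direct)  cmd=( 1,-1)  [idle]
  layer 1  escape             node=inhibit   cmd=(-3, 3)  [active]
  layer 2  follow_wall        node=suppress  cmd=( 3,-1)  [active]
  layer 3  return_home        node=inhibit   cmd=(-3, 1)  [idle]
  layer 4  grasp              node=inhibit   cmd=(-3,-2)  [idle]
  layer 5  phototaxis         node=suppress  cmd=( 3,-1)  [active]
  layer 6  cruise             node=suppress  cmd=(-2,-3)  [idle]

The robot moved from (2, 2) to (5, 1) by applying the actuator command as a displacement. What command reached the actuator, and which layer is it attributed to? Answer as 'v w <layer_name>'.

3 -1 phototaxis

displacement = (5, 1) − (2, 2) = (3, -1)
L0 track_target: idle → wire = none
L1 escape: active, inhibitor → wire = none
L2 follow_wall: active, suppressor → wire = (3, -1)
L3 return_home: idle → wire stays (3, -1)
L4 grasp: idle → wire stays (3, -1)
L5 phototaxis: active, suppressor → wire = (3, -1)
L6 cruise: idle → wire stays (3, -1)
actuator = (3, -1) — from layer 5 (phototaxis)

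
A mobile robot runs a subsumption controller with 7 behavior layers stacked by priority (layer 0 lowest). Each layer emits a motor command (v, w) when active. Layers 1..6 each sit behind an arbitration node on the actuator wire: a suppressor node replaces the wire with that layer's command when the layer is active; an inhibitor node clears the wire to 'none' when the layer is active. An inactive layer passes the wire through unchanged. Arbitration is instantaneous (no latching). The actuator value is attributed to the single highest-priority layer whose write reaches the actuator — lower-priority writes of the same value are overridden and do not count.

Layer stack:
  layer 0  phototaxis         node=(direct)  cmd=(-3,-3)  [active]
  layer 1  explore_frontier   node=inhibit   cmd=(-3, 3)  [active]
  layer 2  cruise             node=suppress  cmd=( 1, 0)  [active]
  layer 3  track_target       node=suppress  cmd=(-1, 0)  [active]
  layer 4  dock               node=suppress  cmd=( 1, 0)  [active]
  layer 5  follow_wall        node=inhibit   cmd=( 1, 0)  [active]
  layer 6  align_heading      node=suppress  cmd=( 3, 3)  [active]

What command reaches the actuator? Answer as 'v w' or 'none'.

[0] phototaxis on; wire := (-3, -3)
[1] explore_frontier on (inhibit); wire := none
[2] cruise on (suppress); wire := (1, 0)
[3] track_target on (suppress); wire := (-1, 0)
[4] dock on (suppress); wire := (1, 0)
[5] follow_wall on (inhibit); wire := none
[6] align_heading on (suppress); wire := (3, 3)
output (3, 3)

3 3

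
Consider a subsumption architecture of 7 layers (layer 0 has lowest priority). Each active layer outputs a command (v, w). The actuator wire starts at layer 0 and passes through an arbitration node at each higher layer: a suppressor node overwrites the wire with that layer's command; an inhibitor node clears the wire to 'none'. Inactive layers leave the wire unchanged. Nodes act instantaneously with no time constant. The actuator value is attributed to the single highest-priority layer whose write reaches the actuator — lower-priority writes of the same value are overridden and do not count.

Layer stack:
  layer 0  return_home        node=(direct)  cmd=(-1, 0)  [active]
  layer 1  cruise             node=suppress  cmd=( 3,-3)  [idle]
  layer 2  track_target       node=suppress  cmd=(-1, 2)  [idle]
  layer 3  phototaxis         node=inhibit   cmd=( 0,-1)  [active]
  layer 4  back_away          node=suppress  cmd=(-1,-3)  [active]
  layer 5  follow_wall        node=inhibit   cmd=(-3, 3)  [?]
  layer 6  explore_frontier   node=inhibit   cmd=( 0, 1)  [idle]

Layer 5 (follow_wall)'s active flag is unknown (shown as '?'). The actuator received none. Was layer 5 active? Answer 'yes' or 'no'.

If layer 5 is active=yes:
  actuator would be none
If layer 5 is active=no:
  actuator would be (-1, -3)
Observed none, so layer 5 was active.

yes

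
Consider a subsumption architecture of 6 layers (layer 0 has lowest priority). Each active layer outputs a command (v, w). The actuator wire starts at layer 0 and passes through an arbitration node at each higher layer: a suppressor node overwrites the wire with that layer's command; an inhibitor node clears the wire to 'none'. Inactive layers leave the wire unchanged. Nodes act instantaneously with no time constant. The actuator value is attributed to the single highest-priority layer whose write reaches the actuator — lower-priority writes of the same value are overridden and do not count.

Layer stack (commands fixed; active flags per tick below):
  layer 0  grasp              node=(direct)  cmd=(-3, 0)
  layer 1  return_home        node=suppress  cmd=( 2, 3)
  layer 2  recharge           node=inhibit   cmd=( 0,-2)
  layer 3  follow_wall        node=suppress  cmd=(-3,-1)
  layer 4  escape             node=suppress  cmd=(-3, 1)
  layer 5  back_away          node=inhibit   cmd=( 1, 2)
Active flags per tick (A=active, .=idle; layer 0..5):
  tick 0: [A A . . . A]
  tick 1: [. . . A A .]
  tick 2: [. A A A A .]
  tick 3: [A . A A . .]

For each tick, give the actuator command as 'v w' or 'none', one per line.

tick 0:
  layer 0 (grasp) active — direct: (-3, 0)
  layer 1 (return_home) active — suppresses: (2, 3)
  layer 2 (recharge) idle — unchanged: (2, 3)
  layer 3 (follow_wall) idle — unchanged: (2, 3)
  layer 4 (escape) idle — unchanged: (2, 3)
  layer 5 (back_away) active — inhibits: none
  → actuator none
tick 1:
  layer 0 (grasp) idle — none
  layer 1 (return_home) idle — unchanged: none
  layer 2 (recharge) idle — unchanged: none
  layer 3 (follow_wall) active — suppresses: (-3, -1)
  layer 4 (escape) active — suppresses: (-3, 1)
  layer 5 (back_away) idle — unchanged: (-3, 1)
  → actuator (-3, 1)
tick 2:
  layer 0 (grasp) idle — none
  layer 1 (return_home) active — suppresses: (2, 3)
  layer 2 (recharge) active — inhibits: none
  layer 3 (follow_wall) active — suppresses: (-3, -1)
  layer 4 (escape) active — suppresses: (-3, 1)
  layer 5 (back_away) idle — unchanged: (-3, 1)
  → actuator (-3, 1)
tick 3:
  layer 0 (grasp) active — direct: (-3, 0)
  layer 1 (return_home) idle — unchanged: (-3, 0)
  layer 2 (recharge) active — inhibits: none
  layer 3 (follow_wall) active — suppresses: (-3, -1)
  layer 4 (escape) idle — unchanged: (-3, -1)
  layer 5 (back_away) idle — unchanged: (-3, -1)
  → actuator (-3, -1)

none
-3 1
-3 1
-3 -1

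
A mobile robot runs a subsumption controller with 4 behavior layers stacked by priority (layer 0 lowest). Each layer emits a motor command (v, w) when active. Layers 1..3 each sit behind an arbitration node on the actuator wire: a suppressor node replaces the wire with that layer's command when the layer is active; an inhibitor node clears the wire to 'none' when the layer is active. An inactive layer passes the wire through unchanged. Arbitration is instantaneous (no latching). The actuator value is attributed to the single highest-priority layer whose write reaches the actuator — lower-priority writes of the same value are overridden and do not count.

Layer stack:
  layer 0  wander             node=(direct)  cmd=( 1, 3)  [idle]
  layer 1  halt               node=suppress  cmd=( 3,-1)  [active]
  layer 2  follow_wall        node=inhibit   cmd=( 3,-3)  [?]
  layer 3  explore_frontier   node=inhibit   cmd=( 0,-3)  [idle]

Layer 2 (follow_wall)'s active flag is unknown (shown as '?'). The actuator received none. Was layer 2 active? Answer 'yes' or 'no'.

yes

If layer 2 is active=yes:
  actuator would be none
If layer 2 is active=no:
  actuator would be (3, -1)
Observed none, so layer 2 was active.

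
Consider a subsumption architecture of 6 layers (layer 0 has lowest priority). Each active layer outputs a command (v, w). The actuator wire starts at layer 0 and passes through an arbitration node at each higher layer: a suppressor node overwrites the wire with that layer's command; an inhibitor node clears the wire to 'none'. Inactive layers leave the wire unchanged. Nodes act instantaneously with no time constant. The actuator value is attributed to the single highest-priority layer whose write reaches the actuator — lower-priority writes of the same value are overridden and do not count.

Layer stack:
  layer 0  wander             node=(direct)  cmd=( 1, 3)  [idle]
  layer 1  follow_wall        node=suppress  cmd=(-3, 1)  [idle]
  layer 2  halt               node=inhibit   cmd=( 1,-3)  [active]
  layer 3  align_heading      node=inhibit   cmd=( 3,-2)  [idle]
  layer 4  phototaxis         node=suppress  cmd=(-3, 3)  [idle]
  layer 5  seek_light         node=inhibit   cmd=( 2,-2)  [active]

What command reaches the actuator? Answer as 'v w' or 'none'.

L0 wander: idle → wire = none
L1 follow_wall: idle → wire stays none
L2 halt: active, inhibitor → wire = none
L3 align_heading: idle → wire stays none
L4 phototaxis: idle → wire stays none
L5 seek_light: active, inhibitor → wire = none
actuator = none

none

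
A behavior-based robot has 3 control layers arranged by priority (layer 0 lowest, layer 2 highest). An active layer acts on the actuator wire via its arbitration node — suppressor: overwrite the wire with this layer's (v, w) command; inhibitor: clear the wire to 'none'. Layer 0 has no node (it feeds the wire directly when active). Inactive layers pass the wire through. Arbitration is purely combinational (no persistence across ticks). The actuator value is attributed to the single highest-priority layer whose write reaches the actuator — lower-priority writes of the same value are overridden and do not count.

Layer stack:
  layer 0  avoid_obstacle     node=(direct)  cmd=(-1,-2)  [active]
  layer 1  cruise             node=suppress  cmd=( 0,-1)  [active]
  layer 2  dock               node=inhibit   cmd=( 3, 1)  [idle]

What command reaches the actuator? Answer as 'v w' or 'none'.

0 -1

layer 0 (avoid_obstacle) active — direct: (-1, -2)
layer 1 (cruise) active — suppresses: (0, -1)
layer 2 (dock) idle — unchanged: (0, -1)
→ actuator (0, -1)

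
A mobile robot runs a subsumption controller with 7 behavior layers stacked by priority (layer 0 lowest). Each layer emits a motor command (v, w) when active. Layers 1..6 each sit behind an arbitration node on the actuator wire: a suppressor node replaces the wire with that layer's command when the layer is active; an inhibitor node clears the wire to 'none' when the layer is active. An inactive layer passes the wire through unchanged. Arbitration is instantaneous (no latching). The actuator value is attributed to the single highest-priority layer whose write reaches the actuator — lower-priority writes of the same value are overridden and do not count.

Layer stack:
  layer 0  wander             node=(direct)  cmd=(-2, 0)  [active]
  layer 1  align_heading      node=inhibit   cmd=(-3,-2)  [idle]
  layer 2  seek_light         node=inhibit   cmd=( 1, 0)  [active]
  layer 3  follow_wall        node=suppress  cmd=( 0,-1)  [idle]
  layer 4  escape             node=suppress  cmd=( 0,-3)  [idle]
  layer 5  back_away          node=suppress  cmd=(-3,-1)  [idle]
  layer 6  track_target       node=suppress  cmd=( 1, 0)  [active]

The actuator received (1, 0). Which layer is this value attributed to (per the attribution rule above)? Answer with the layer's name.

[0] wander on; wire := (-2, 0)
[1] align_heading off; pass (-2, 0)
[2] seek_light on (inhibit); wire := none
[3] follow_wall off; pass none
[4] escape off; pass none
[5] back_away off; pass none
[6] track_target on (suppress); wire := (1, 0)
output (1, 0)
last writer: layer 6 = track_target

track_target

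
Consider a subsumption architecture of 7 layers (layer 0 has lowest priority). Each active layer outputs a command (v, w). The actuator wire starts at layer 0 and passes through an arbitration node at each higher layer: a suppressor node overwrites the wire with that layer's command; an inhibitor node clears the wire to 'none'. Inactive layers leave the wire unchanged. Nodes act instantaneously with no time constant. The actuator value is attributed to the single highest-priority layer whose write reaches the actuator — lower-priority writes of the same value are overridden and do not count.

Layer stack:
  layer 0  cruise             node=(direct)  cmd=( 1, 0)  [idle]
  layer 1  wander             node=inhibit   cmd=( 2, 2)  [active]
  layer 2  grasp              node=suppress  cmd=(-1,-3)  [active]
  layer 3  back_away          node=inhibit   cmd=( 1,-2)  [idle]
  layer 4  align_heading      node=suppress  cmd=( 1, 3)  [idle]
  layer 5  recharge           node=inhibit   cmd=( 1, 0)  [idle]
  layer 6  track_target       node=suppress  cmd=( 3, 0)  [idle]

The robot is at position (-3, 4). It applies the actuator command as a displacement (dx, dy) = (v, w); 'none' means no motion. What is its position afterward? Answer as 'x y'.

-4 1

layer 0 (cruise) idle — none
layer 1 (wander) active — inhibits: none
layer 2 (grasp) active — suppresses: (-1, -3)
layer 3 (back_away) idle — unchanged: (-1, -3)
layer 4 (align_heading) idle — unchanged: (-1, -3)
layer 5 (recharge) idle — unchanged: (-1, -3)
layer 6 (track_target) idle — unchanged: (-1, -3)
→ actuator (-1, -3)
position: (-3, 4) + (-1, -3) = (-4, 1)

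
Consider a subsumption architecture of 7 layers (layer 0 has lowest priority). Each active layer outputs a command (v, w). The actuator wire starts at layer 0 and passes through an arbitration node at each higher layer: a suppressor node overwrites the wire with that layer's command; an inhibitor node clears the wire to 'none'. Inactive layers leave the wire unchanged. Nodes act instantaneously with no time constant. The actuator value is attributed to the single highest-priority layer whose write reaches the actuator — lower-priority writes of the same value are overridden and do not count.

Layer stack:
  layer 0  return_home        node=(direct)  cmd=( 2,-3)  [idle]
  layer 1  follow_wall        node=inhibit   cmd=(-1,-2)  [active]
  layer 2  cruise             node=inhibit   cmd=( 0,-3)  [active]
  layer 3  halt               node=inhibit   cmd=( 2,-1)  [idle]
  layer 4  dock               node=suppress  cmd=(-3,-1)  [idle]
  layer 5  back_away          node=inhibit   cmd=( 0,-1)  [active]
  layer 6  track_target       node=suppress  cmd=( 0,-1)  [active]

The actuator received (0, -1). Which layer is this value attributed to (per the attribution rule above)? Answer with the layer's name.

layer 0 (return_home) idle — none
layer 1 (follow_wall) active — inhibits: none
layer 2 (cruise) active — inhibits: none
layer 3 (halt) idle — unchanged: none
layer 4 (dock) idle — unchanged: none
layer 5 (back_away) active — inhibits: none
layer 6 (track_target) active — suppresses: (0, -1)
→ actuator (0, -1)
last writer: layer 6 = track_target

track_target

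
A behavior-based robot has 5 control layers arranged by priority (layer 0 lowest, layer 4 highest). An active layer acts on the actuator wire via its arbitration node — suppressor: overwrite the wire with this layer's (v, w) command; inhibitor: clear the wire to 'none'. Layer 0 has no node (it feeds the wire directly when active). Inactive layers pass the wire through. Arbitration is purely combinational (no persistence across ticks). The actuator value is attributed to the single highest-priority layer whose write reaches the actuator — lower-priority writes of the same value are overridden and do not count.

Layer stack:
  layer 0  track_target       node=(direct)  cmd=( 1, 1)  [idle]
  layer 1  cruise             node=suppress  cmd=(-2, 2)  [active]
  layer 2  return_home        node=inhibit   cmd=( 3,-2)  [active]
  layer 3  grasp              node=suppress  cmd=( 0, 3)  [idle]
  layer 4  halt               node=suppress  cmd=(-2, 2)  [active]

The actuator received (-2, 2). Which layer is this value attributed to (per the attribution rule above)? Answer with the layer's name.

halt

[0] track_target off; wire := none
[1] cruise on (suppress); wire := (-2, 2)
[2] return_home on (inhibit); wire := none
[3] grasp off; pass none
[4] halt on (suppress); wire := (-2, 2)
output (-2, 2)
last writer: layer 4 = halt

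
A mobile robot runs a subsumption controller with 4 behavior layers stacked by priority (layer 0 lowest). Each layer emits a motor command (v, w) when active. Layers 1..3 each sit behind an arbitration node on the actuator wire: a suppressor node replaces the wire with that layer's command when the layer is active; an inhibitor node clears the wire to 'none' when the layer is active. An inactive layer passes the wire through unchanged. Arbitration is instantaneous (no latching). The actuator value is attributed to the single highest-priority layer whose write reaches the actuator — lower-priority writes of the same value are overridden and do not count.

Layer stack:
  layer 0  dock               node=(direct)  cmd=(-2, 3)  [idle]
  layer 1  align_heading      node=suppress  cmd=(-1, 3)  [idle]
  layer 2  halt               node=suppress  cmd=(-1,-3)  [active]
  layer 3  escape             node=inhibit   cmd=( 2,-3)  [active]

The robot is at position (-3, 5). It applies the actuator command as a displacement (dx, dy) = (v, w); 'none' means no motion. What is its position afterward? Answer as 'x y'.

[0] dock off; wire := none
[1] align_heading off; pass none
[2] halt on (suppress); wire := (-1, -3)
[3] escape on (inhibit); wire := none
output none
position: (-3, 5) + none = (-3, 5)

-3 5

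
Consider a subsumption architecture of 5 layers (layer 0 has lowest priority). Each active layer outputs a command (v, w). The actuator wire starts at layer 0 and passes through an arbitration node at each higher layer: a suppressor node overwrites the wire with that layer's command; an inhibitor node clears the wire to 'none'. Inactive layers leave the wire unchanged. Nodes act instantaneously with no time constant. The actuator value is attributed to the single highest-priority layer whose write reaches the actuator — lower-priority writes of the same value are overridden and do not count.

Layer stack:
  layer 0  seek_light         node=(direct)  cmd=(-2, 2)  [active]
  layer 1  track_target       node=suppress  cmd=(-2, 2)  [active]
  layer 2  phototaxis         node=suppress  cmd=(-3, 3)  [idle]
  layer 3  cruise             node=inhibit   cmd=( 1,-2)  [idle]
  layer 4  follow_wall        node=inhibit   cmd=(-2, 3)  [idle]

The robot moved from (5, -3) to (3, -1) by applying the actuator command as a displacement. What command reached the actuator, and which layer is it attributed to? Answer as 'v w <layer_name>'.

-2 2 track_target

displacement = (3, -1) − (5, -3) = (-2, 2)
L0 seek_light: active, feeds wire = (-2, 2)
L1 track_target: active, suppressor → wire = (-2, 2)
L2 phototaxis: idle → wire stays (-2, 2)
L3 cruise: idle → wire stays (-2, 2)
L4 follow_wall: idle → wire stays (-2, 2)
actuator = (-2, 2) — from layer 1 (track_target)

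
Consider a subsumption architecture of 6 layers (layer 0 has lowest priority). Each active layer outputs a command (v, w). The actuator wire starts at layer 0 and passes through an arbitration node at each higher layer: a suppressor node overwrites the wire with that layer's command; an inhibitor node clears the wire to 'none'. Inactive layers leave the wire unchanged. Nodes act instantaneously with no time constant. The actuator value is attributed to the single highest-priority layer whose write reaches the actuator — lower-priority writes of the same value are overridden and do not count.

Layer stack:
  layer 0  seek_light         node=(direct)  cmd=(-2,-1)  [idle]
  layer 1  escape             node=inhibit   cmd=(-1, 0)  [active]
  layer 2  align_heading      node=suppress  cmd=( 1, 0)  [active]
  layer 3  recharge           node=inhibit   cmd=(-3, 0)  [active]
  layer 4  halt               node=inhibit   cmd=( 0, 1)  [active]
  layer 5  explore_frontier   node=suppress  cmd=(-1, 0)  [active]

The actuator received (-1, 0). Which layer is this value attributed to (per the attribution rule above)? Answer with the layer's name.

explore_frontier

[0] seek_light off; wire := none
[1] escape on (inhibit); wire := none
[2] align_heading on (suppress); wire := (1, 0)
[3] recharge on (inhibit); wire := none
[4] halt on (inhibit); wire := none
[5] explore_frontier on (suppress); wire := (-1, 0)
output (-1, 0)
last writer: layer 5 = explore_frontier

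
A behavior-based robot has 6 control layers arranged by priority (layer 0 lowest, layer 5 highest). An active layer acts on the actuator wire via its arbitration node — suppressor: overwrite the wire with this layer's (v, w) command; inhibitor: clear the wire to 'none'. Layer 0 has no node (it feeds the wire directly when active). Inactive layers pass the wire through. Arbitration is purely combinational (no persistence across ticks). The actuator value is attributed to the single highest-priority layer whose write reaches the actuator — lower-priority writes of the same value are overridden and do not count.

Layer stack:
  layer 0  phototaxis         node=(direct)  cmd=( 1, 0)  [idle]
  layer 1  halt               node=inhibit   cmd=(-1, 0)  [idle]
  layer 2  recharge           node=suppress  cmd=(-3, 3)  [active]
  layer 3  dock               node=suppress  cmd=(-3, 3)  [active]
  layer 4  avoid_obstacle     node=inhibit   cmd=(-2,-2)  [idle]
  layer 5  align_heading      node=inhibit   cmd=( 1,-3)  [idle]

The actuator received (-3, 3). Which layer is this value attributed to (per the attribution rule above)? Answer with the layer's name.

[0] phototaxis off; wire := none
[1] halt off; pass none
[2] recharge on (suppress); wire := (-3, 3)
[3] dock on (suppress); wire := (-3, 3)
[4] avoid_obstacle off; pass (-3, 3)
[5] align_heading off; pass (-3, 3)
output (-3, 3)
last writer: layer 3 = dock

dock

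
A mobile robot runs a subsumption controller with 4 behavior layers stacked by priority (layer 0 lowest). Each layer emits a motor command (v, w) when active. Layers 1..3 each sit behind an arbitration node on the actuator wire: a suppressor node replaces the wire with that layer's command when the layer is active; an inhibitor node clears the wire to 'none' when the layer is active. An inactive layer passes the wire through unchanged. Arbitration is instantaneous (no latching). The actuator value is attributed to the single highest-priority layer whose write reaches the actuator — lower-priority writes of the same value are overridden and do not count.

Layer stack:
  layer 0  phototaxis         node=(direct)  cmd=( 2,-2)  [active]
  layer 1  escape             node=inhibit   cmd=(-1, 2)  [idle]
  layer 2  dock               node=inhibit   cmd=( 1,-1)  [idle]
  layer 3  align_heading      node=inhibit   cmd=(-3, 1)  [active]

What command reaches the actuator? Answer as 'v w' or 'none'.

L0 phototaxis: active, feeds wire = (2, -2)
L1 escape: idle → wire stays (2, -2)
L2 dock: idle → wire stays (2, -2)
L3 align_heading: active, inhibitor → wire = none
actuator = none

none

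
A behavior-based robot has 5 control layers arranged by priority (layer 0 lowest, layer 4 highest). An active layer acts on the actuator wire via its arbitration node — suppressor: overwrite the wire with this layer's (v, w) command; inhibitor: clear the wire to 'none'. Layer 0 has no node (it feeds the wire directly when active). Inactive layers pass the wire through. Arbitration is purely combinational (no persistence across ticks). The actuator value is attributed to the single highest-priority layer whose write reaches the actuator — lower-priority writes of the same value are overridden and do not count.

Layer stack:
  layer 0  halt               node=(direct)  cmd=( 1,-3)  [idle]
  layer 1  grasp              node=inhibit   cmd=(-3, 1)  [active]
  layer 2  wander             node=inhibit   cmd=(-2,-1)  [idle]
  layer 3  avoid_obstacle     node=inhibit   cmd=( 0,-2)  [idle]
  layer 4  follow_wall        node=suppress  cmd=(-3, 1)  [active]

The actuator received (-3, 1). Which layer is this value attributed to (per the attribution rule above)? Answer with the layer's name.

[0] halt off; wire := none
[1] grasp on (inhibit); wire := none
[2] wander off; pass none
[3] avoid_obstacle off; pass none
[4] follow_wall on (suppress); wire := (-3, 1)
output (-3, 1)
last writer: layer 4 = follow_wall

follow_wall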